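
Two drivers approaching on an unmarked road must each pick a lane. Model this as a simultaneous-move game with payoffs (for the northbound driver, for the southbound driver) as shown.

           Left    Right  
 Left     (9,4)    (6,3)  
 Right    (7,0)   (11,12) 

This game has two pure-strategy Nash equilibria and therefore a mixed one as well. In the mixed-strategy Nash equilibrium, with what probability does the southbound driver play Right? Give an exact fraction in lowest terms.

The southbound driver's mix q on Left must make the northbound driver indifferent between Left and Right.
The northbound driver's payoff from Left: 9q + 6(1−q). From Right: 7q + 11(1−q).
Set equal: 2q = 5(1−q) → q = 5/7.
Probability on Right is 1 − 5/7 = 2/7.

2/7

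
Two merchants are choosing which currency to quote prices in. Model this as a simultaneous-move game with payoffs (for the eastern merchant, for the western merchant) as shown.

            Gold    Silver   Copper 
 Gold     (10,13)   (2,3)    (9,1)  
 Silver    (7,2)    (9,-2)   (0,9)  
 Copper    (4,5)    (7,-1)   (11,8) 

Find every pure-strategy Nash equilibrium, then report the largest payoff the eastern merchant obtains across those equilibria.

Both Gold is a pure NE (the eastern merchant: 10 ≥ 7; the western merchant: 13 ≥ 3). The eastern merchant gets 10.
Both Copper is a pure NE (the eastern merchant: 11 ≥ 9; the western merchant: 8 ≥ 5). The eastern merchant gets 11.
Every other cell has a profitable deviation for at least one player. Highest of {10, 11} is 11.

11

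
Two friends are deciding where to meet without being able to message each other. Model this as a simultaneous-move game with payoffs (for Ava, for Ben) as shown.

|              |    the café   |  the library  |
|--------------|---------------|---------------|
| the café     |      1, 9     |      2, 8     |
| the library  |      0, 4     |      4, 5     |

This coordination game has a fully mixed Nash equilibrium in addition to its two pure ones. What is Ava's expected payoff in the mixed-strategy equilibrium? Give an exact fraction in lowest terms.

Ben mixes with probability q on the café, chosen so Ava is indifferent: 1q + 2(1−q) = 0q + 4(1−q) gives q = 2/3.
Ava's expected payoff (from either row, since indifferent) is 1·2/3 + 2·1/3 = 4/3.

4/3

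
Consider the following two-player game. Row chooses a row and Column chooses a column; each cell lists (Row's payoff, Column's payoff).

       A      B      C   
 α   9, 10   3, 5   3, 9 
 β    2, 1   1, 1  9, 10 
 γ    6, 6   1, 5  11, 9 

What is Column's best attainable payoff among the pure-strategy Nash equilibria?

(α, A) is a pure NE (Row: 9 ≥ 6; Column: 10 ≥ 9). Column gets 10.
(γ, C) is a pure NE (Row: 11 ≥ 9; Column: 9 ≥ 6). Column gets 9.
Every other cell has a profitable deviation for at least one player. Highest of {10, 9} is 10.

10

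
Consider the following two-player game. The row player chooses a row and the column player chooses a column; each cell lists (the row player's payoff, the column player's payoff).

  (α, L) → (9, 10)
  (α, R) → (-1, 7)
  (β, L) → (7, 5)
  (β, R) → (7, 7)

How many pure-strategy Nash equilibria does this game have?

(α, L): the row player gets 9 (best alternative 7); the column player gets 10 (best alternative 7). Neither deviates — NE.
(β, R): the row player gets 7 (best alternative -1); the column player gets 7 (best alternative 5). Neither deviates — NE.
(α, R) is not a NE: the row player would switch to β (7 > -1).
No other cell survives both best-response checks, so there are 2 pure NE.

2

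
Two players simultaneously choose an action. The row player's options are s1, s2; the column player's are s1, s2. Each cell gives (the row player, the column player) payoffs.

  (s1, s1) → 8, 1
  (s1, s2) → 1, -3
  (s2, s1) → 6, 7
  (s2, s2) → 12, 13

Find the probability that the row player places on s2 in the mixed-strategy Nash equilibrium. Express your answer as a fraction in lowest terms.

The row player's mix p on s1 must make the column player indifferent between s1 and s2.
The column player's payoff from s1: 1p + 7(1−p). From s2: (-3)p + 13(1−p).
Set equal: 4p = 6(1−p) → p = 6/10 = 3/5.
Probability on s2 is 1 − 3/5 = 2/5.

2/5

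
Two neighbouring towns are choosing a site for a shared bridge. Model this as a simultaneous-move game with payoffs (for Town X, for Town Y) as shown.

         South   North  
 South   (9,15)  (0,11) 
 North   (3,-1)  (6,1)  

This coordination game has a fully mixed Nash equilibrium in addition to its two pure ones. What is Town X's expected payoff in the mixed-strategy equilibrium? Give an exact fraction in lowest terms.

Town Y mixes with probability q on South, chosen so Town X is indifferent: 9q + 0(1−q) = 3q + 6(1−q) gives q = 1/2.
Town X's expected payoff (from either row, since indifferent) is 9·1/2 + 0·1/2 = 9/2.

9/2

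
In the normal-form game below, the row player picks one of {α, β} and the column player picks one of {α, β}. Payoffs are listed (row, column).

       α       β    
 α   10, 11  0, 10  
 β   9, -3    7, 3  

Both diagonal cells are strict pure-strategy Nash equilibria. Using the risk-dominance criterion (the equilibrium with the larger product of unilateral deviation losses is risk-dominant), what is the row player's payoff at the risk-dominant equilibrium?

At both α: the row player loses 10 − 9 = 1 by deviating; the column player loses 11 − 10 = 1. Product = 1·1 = 1.
At both β: the row player loses 7 − 0 = 7 by deviating; the column player loses 3 − (-3) = 6. Product = 7·6 = 42.
42 > 1, so both β is risk-dominant. The row player's payoff there is 7.

7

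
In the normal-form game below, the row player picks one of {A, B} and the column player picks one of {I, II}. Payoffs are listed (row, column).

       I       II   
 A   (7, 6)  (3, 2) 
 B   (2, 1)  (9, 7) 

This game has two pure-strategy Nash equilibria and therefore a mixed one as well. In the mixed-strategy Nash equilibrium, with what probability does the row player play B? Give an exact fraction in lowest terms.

2/5

The row player's mix p on A must make the column player indifferent between I and II.
The column player's payoff from I: 6p + 1(1−p). From II: 2p + 7(1−p).
Set equal: 4p = 6(1−p) → p = 6/10 = 3/5.
Probability on B is 1 − 3/5 = 2/5.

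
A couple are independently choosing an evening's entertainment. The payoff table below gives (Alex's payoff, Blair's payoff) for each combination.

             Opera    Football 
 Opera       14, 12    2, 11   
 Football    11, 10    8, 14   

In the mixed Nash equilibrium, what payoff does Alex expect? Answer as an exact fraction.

Blair mixes with probability q on Opera, chosen so Alex is indifferent: 14q + 2(1−q) = 11q + 8(1−q) gives q = 2/3.
Alex's expected payoff (from either row, since indifferent) is 14·2/3 + 2·1/3 = 10.

10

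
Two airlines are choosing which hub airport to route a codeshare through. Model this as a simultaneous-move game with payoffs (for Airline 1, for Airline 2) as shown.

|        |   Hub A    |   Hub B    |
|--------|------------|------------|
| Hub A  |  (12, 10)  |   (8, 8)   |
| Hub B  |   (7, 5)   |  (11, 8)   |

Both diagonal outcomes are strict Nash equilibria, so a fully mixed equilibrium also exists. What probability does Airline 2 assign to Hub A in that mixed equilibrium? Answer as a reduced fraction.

3/8

Airline 2's mix q on Hub A must make Airline 1 indifferent between Hub A and Hub B.
Airline 1's payoff from Hub A: 12q + 8(1−q). From Hub B: 7q + 11(1−q).
Set equal: 5q = 3(1−q) → q = 3/8.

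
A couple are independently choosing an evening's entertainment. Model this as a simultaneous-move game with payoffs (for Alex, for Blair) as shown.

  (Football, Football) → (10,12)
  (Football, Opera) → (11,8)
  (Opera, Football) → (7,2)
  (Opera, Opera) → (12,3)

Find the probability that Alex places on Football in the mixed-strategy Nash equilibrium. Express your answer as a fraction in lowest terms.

Alex's mix p on Football must make Blair indifferent between Football and Opera.
Blair's payoff from Football: 12p + 2(1−p). From Opera: 8p + 3(1−p).
Set equal: 4p = 1(1−p) → p = 1/5.

1/5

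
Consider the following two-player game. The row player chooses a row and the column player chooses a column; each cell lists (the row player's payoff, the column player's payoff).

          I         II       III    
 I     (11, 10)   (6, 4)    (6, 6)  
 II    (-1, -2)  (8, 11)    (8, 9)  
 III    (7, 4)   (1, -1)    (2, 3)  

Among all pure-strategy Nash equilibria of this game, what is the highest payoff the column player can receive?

Both I is a pure NE (the row player: 11 ≥ 7; the column player: 10 ≥ 6). The column player gets 10.
Both II is a pure NE (the row player: 8 ≥ 6; the column player: 11 ≥ 9). The column player gets 11.
Every other cell has a profitable deviation for at least one player. Highest of {10, 11} is 11.

11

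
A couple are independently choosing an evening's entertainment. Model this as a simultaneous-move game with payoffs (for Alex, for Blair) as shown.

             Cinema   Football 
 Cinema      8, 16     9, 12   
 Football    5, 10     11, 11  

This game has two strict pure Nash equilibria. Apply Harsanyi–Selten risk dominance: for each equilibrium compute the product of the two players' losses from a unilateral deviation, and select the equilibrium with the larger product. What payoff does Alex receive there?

At both Cinema: Alex loses 8 − 5 = 3 by deviating; Blair loses 16 − 12 = 4. Product = 3·4 = 12.
At both Football: Alex loses 11 − 9 = 2 by deviating; Blair loses 11 − 10 = 1. Product = 2·1 = 2.
12 > 2, so both Cinema is risk-dominant. Alex's payoff there is 8.

8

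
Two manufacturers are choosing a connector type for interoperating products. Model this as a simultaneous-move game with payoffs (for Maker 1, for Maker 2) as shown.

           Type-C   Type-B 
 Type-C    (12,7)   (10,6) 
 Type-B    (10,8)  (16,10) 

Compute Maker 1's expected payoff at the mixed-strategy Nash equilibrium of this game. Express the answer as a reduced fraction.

Maker 2 mixes with probability q on Type-C, chosen so Maker 1 is indifferent: 12q + 10(1−q) = 10q + 16(1−q) gives q = 3/4.
Maker 1's expected payoff (from either row, since indifferent) is 12·3/4 + 10·1/4 = 23/2.

23/2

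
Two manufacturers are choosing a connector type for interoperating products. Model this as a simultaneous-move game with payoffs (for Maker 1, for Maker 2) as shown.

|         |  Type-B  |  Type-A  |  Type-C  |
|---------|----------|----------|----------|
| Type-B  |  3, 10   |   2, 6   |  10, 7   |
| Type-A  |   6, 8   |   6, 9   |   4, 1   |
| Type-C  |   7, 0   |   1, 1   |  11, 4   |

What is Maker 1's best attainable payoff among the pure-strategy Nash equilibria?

Both Type-A is a pure NE (Maker 1: 6 ≥ 2; Maker 2: 9 ≥ 8). Maker 1 gets 6.
Both Type-C is a pure NE (Maker 1: 11 ≥ 10; Maker 2: 4 ≥ 1). Maker 1 gets 11.
Every other cell has a profitable deviation for at least one player. Highest of {6, 11} is 11.

11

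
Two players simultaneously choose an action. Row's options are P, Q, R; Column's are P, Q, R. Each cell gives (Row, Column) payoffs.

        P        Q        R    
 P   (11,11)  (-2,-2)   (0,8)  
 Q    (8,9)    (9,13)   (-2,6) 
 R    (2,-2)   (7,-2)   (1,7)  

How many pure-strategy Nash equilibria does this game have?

Both P: Row gets 11 (best alternative 8); Column gets 11 (best alternative 8). Neither deviates — NE.
Both Q: Row gets 9 (best alternative 7); Column gets 13 (best alternative 9). Neither deviates — NE.
Both R: Row gets 1 (best alternative 0); Column gets 7 (best alternative -2). Neither deviates — NE.
(P, R) is not a NE: Row would switch to R (1 > 0).
No other cell survives both best-response checks, so there are 3 pure NE.

3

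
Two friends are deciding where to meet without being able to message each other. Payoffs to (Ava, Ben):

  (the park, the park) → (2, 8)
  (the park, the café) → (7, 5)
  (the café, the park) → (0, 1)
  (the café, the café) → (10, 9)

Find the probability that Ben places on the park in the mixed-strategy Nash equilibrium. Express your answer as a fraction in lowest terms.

3/5

Ben's mix q on the park must make Ava indifferent between the park and the café.
Ava's payoff from the park: 2q + 7(1−q). From the café: 0q + 10(1−q).
Set equal: 2q = 3(1−q) → q = 3/5.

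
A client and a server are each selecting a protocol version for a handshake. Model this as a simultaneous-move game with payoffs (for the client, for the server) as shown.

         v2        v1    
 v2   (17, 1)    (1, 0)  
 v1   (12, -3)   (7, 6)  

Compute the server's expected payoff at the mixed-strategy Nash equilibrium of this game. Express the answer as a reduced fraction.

3/5

The client mixes with probability p on v2, chosen so the server is indifferent: 1p + (-3)(1−p) = 0p + 6(1−p) gives p = 9/10.
The server's expected payoff is 1·9/10 + (-3)·1/10 = 3/5.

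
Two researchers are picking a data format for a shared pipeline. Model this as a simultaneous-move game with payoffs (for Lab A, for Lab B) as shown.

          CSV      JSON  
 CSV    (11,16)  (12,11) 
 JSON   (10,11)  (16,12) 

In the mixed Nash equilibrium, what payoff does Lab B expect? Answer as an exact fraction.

71/6

Lab A mixes with probability p on CSV, chosen so Lab B is indifferent: 16p + 11(1−p) = 11p + 12(1−p) gives p = 1/6.
Lab B's expected payoff is 16·1/6 + 11·5/6 = 71/6.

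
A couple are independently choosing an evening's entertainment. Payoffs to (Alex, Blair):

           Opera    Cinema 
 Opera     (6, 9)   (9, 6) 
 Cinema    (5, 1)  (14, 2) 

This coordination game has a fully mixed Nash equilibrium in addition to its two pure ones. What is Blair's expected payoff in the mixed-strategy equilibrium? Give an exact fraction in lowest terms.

3

Alex mixes with probability p on Opera, chosen so Blair is indifferent: 9p + 1(1−p) = 6p + 2(1−p) gives p = 1/4.
Blair's expected payoff is 9·1/4 + 1·3/4 = 3.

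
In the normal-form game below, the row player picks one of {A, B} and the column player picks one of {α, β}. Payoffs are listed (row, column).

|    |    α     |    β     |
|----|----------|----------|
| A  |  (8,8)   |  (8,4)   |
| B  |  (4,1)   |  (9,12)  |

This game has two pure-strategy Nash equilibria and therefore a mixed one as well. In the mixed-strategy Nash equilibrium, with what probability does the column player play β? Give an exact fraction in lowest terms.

The column player's mix q on α must make the row player indifferent between A and B.
The row player's payoff from A: 8q + 8(1−q). From B: 4q + 9(1−q).
Set equal: 4q = 1(1−q) → q = 1/5.
Probability on β is 1 − 1/5 = 4/5.

4/5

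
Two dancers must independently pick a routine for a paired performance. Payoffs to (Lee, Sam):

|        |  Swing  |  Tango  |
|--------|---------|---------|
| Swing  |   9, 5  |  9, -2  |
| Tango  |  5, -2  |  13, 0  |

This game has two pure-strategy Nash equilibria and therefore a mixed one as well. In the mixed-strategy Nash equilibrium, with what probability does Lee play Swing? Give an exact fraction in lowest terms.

Lee's mix p on Swing must make Sam indifferent between Swing and Tango.
Sam's payoff from Swing: 5p + (-2)(1−p). From Tango: (-2)p + 0(1−p).
Set equal: 7p = 2(1−p) → p = 2/9.

2/9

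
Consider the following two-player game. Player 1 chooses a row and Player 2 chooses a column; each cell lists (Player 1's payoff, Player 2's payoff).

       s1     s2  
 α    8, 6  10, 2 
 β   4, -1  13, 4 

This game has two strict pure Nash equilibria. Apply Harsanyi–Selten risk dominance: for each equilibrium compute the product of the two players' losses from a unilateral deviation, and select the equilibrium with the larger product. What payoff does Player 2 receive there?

6

At (α, s1): Player 1 loses 8 − 4 = 4 by deviating; Player 2 loses 6 − 2 = 4. Product = 4·4 = 16.
At (β, s2): Player 1 loses 13 − 10 = 3 by deviating; Player 2 loses 4 − (-1) = 5. Product = 3·5 = 15.
16 > 15, so (α, s1) is risk-dominant. Player 2's payoff there is 6.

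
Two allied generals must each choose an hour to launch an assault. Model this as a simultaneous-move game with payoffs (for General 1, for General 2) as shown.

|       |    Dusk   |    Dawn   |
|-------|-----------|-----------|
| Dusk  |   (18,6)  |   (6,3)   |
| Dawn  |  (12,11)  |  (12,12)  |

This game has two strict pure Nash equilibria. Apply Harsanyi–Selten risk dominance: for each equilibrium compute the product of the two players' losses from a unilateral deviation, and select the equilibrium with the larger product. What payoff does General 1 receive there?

At both Dusk: General 1 loses 18 − 12 = 6 by deviating; General 2 loses 6 − 3 = 3. Product = 6·3 = 18.
At both Dawn: General 1 loses 12 − 6 = 6 by deviating; General 2 loses 12 − 11 = 1. Product = 6·1 = 6.
18 > 6, so both Dusk is risk-dominant. General 1's payoff there is 18.

18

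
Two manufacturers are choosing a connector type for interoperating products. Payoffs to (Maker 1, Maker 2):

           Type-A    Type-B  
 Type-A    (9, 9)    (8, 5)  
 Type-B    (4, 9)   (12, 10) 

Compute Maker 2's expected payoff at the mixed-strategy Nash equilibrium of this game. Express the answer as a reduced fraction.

9

Maker 1 mixes with probability p on Type-A, chosen so Maker 2 is indifferent: 9p + 9(1−p) = 5p + 10(1−p) gives p = 1/5.
Maker 2's expected payoff is 9·1/5 + 9·4/5 = 9.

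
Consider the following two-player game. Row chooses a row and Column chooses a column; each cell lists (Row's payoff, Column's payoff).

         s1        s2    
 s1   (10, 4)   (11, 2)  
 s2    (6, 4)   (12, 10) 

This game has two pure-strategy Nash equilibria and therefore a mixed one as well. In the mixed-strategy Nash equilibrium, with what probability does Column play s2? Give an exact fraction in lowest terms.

4/5

Column's mix q on s1 must make Row indifferent between s1 and s2.
Row's payoff from s1: 10q + 11(1−q). From s2: 6q + 12(1−q).
Set equal: 4q = 1(1−q) → q = 1/5.
Probability on s2 is 1 − 1/5 = 4/5.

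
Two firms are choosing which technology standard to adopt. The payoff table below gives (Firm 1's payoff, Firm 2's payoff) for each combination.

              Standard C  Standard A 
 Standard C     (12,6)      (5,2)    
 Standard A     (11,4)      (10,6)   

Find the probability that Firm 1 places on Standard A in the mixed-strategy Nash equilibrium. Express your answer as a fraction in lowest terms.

2/3

Firm 1's mix p on Standard C must make Firm 2 indifferent between Standard C and Standard A.
Firm 2's payoff from Standard C: 6p + 4(1−p). From Standard A: 2p + 6(1−p).
Set equal: 4p = 2(1−p) → p = 2/6 = 1/3.
Probability on Standard A is 1 − 1/3 = 2/3.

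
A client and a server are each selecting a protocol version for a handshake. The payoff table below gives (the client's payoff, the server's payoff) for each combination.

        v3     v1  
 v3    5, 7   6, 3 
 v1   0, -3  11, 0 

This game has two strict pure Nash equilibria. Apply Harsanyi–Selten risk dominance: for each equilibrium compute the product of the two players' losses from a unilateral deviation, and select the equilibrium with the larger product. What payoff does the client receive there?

At both v3: the client loses 5 − 0 = 5 by deviating; the server loses 7 − 3 = 4. Product = 5·4 = 20.
At both v1: the client loses 11 − 6 = 5 by deviating; the server loses 0 − (-3) = 3. Product = 5·3 = 15.
20 > 15, so both v3 is risk-dominant. The client's payoff there is 5.

5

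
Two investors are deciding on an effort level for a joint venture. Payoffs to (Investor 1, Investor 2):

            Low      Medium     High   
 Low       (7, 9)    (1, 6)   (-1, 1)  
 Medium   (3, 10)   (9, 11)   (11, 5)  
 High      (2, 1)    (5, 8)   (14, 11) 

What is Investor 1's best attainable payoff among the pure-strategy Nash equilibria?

Both Low is a pure NE (Investor 1: 7 ≥ 3; Investor 2: 9 ≥ 6). Investor 1 gets 7.
Both Medium is a pure NE (Investor 1: 9 ≥ 5; Investor 2: 11 ≥ 10). Investor 1 gets 9.
Both High is a pure NE (Investor 1: 14 ≥ 11; Investor 2: 11 ≥ 8). Investor 1 gets 14.
Every other cell has a profitable deviation for at least one player. Highest of {7, 9, 14} is 14.

14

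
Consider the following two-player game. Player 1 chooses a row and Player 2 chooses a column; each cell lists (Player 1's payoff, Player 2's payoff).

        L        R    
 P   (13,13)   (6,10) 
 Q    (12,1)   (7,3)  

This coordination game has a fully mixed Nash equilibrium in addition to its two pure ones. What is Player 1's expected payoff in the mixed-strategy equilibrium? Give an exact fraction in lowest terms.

Player 2 mixes with probability q on L, chosen so Player 1 is indifferent: 13q + 6(1−q) = 12q + 7(1−q) gives q = 1/2.
Player 1's expected payoff (from either row, since indifferent) is 13·1/2 + 6·1/2 = 19/2.

19/2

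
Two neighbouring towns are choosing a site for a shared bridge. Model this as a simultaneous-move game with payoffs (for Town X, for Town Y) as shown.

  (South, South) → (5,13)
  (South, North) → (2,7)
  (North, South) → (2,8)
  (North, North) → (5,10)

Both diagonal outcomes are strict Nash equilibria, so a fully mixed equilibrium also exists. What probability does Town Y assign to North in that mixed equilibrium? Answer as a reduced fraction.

Town Y's mix q on South must make Town X indifferent between South and North.
Town X's payoff from South: 5q + 2(1−q). From North: 2q + 5(1−q).
Set equal: 3q = 3(1−q) → q = 3/6 = 1/2.
Probability on North is 1 − 1/2 = 1/2.

1/2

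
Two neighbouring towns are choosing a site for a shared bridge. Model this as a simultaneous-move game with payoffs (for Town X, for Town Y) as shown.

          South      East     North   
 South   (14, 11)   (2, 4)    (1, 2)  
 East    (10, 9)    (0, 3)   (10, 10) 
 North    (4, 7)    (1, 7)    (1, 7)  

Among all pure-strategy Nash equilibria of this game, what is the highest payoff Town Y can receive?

11

Both South is a pure NE (Town X: 14 ≥ 10; Town Y: 11 ≥ 4). Town Y gets 11.
(East, North) is a pure NE (Town X: 10 ≥ 1; Town Y: 10 ≥ 9). Town Y gets 10.
Every other cell has a profitable deviation for at least one player. Highest of {11, 10} is 11.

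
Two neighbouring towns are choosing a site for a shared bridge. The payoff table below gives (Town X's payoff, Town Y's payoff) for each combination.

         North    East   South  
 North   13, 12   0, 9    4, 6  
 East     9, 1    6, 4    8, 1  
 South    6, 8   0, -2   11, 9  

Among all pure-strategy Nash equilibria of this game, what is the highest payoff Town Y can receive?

Both North is a pure NE (Town X: 13 ≥ 9; Town Y: 12 ≥ 9). Town Y gets 12.
Both East is a pure NE (Town X: 6 ≥ 0; Town Y: 4 ≥ 1). Town Y gets 4.
Both South is a pure NE (Town X: 11 ≥ 8; Town Y: 9 ≥ 8). Town Y gets 9.
Every other cell has a profitable deviation for at least one player. Highest of {12, 4, 9} is 12.

12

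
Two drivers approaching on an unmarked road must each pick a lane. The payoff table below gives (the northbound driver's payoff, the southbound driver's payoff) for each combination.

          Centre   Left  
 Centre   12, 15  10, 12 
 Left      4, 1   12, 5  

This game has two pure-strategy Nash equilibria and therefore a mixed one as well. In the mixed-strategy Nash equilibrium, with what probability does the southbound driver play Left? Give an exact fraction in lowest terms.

4/5

The southbound driver's mix q on Centre must make the northbound driver indifferent between Centre and Left.
The northbound driver's payoff from Centre: 12q + 10(1−q). From Left: 4q + 12(1−q).
Set equal: 8q = 2(1−q) → q = 2/10 = 1/5.
Probability on Left is 1 − 1/5 = 4/5.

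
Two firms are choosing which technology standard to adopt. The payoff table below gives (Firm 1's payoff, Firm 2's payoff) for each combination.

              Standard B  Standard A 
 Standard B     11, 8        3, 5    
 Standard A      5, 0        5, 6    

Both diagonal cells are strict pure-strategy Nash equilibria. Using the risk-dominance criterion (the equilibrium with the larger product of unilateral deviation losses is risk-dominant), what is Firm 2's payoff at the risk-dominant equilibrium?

8

At both Standard B: Firm 1 loses 11 − 5 = 6 by deviating; Firm 2 loses 8 − 5 = 3. Product = 6·3 = 18.
At both Standard A: Firm 1 loses 5 − 3 = 2 by deviating; Firm 2 loses 6 − 0 = 6. Product = 2·6 = 12.
18 > 12, so both Standard B is risk-dominant. Firm 2's payoff there is 8.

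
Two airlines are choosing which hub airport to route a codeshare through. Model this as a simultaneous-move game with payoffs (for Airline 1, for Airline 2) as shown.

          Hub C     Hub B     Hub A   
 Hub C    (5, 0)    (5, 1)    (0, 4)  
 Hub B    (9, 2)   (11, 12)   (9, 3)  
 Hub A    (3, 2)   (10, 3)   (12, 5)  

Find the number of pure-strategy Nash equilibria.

Both Hub B: Airline 1 gets 11 (best alternative 10); Airline 2 gets 12 (best alternative 3). Neither deviates — NE.
Both Hub A: Airline 1 gets 12 (best alternative 9); Airline 2 gets 5 (best alternative 3). Neither deviates — NE.
Both Hub C is not a NE: Airline 1 would switch to Hub B (9 > 5).
No other cell survives both best-response checks, so there are 2 pure NE.

2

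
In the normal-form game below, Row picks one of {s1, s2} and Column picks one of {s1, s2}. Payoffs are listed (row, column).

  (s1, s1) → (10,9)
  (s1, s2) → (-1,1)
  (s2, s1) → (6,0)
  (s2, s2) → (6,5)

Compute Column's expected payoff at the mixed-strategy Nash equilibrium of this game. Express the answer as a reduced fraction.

Row mixes with probability p on s1, chosen so Column is indifferent: 9p + 0(1−p) = 1p + 5(1−p) gives p = 5/13.
Column's expected payoff is 9·5/13 + 0·8/13 = 45/13.

45/13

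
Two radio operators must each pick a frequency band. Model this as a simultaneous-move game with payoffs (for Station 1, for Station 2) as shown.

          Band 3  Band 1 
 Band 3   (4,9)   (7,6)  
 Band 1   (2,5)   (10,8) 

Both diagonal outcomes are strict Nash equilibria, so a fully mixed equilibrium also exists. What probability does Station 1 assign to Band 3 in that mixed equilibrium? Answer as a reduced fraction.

Station 1's mix p on Band 3 must make Station 2 indifferent between Band 3 and Band 1.
Station 2's payoff from Band 3: 9p + 5(1−p). From Band 1: 6p + 8(1−p).
Set equal: 3p = 3(1−p) → p = 3/6 = 1/2.

1/2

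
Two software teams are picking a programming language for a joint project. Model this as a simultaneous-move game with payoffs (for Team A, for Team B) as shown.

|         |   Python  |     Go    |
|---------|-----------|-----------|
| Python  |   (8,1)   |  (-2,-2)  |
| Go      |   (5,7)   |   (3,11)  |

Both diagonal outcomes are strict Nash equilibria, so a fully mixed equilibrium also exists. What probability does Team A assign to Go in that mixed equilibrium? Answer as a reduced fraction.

3/7

Team A's mix p on Python must make Team B indifferent between Python and Go.
Team B's payoff from Python: 1p + 7(1−p). From Go: (-2)p + 11(1−p).
Set equal: 3p = 4(1−p) → p = 4/7.
Probability on Go is 1 − 4/7 = 3/7.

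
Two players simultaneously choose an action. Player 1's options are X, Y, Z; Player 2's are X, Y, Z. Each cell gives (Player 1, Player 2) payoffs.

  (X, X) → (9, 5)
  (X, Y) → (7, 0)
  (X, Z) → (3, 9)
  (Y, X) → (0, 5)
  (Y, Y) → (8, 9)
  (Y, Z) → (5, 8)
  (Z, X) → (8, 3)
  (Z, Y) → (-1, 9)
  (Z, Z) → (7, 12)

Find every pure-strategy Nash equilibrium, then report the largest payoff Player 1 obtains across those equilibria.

Both Y is a pure NE (Player 1: 8 ≥ 7; Player 2: 9 ≥ 8). Player 1 gets 8.
Both Z is a pure NE (Player 1: 7 ≥ 5; Player 2: 12 ≥ 9). Player 1 gets 7.
Every other cell has a profitable deviation for at least one player. Highest of {8, 7} is 8.

8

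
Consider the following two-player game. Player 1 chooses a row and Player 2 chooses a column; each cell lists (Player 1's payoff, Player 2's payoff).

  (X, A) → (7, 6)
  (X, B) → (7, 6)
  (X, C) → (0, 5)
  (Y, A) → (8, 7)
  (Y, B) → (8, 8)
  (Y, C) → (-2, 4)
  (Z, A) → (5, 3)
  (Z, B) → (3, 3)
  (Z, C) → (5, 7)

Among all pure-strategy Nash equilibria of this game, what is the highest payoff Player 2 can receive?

(Y, B) is a pure NE (Player 1: 8 ≥ 7; Player 2: 8 ≥ 7). Player 2 gets 8.
(Z, C) is a pure NE (Player 1: 5 ≥ 0; Player 2: 7 ≥ 3). Player 2 gets 7.
Every other cell has a profitable deviation for at least one player. Highest of {8, 7} is 8.

8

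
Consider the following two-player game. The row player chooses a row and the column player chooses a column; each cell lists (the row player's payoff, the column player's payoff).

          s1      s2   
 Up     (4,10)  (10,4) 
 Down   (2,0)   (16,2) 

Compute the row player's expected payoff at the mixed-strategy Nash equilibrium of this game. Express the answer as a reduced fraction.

The column player mixes with probability q on s1, chosen so the row player is indifferent: 4q + 10(1−q) = 2q + 16(1−q) gives q = 3/4.
The row player's expected payoff (from either row, since indifferent) is 4·3/4 + 10·1/4 = 11/2.

11/2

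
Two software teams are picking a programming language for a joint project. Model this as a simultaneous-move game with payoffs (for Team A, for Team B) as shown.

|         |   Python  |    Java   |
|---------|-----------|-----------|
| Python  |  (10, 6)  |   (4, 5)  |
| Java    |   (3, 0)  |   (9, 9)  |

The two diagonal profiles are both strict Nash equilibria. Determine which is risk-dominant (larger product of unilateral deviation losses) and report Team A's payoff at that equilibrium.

At both Python: Team A loses 10 − 3 = 7 by deviating; Team B loses 6 − 5 = 1. Product = 7·1 = 7.
At both Java: Team A loses 9 − 4 = 5 by deviating; Team B loses 9 − 0 = 9. Product = 5·9 = 45.
45 > 7, so both Java is risk-dominant. Team A's payoff there is 9.

9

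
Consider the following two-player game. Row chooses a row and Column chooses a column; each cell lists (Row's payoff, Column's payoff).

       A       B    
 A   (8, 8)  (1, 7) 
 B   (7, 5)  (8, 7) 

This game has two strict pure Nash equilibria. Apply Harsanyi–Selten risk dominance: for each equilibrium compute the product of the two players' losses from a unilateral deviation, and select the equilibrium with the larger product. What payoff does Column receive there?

7

At both A: Row loses 8 − 7 = 1 by deviating; Column loses 8 − 7 = 1. Product = 1·1 = 1.
At both B: Row loses 8 − 1 = 7 by deviating; Column loses 7 − 5 = 2. Product = 7·2 = 14.
14 > 1, so both B is risk-dominant. Column's payoff there is 7.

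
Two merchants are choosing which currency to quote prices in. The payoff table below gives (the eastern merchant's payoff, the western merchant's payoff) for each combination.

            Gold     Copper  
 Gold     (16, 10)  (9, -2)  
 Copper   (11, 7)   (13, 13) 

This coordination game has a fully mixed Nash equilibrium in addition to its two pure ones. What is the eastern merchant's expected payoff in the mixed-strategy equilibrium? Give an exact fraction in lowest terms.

The western merchant mixes with probability q on Gold, chosen so the eastern merchant is indifferent: 16q + 9(1−q) = 11q + 13(1−q) gives q = 4/9.
The eastern merchant's expected payoff (from either row, since indifferent) is 16·4/9 + 9·5/9 = 109/9.

109/9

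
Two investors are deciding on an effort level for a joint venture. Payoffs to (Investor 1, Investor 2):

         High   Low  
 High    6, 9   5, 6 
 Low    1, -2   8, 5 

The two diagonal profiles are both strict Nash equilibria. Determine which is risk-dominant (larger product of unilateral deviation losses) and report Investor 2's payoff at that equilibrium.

5

At both High: Investor 1 loses 6 − 1 = 5 by deviating; Investor 2 loses 9 − 6 = 3. Product = 5·3 = 15.
At both Low: Investor 1 loses 8 − 5 = 3 by deviating; Investor 2 loses 5 − (-2) = 7. Product = 3·7 = 21.
21 > 15, so both Low is risk-dominant. Investor 2's payoff there is 5.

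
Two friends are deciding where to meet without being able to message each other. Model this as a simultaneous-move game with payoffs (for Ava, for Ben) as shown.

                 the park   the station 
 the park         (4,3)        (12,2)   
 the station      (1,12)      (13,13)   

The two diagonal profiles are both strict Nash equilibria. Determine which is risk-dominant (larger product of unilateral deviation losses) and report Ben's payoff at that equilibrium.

At both the park: Ava loses 4 − 1 = 3 by deviating; Ben loses 3 − 2 = 1. Product = 3·1 = 3.
At both the station: Ava loses 13 − 12 = 1 by deviating; Ben loses 13 − 12 = 1. Product = 1·1 = 1.
3 > 1, so both the park is risk-dominant. Ben's payoff there is 3.

3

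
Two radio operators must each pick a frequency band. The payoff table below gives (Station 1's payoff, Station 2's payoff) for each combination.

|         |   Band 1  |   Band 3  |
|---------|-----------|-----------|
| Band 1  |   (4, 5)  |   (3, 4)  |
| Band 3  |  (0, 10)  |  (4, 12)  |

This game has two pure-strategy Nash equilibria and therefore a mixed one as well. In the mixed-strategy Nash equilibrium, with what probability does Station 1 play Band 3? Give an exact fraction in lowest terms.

Station 1's mix p on Band 1 must make Station 2 indifferent between Band 1 and Band 3.
Station 2's payoff from Band 1: 5p + 10(1−p). From Band 3: 4p + 12(1−p).
Set equal: 1p = 2(1−p) → p = 2/3.
Probability on Band 3 is 1 − 2/3 = 1/3.

1/3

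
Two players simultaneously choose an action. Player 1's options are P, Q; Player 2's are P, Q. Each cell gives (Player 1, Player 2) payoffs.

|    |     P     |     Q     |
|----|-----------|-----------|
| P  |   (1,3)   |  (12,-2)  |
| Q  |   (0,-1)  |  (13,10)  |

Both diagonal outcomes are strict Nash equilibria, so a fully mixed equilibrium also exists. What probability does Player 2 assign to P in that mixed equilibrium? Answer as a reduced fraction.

Player 2's mix q on P must make Player 1 indifferent between P and Q.
Player 1's payoff from P: 1q + 12(1−q). From Q: 0q + 13(1−q).
Set equal: 1q = 1(1−q) → q = 1/2.

1/2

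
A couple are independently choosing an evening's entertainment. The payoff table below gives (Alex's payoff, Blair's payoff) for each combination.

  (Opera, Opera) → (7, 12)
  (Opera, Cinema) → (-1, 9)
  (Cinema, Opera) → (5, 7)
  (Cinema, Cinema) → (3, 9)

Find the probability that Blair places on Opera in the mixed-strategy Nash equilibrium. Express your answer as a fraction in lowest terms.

2/3

Blair's mix q on Opera must make Alex indifferent between Opera and Cinema.
Alex's payoff from Opera: 7q + (-1)(1−q). From Cinema: 5q + 3(1−q).
Set equal: 2q = 4(1−q) → q = 4/6 = 2/3.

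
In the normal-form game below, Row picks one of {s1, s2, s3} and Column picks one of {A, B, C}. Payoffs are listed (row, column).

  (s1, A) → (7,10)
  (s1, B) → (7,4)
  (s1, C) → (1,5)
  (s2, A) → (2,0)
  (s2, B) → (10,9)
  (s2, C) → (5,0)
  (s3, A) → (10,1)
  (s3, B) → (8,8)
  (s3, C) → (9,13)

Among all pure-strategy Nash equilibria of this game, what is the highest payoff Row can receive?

10

(s2, B) is a pure NE (Row: 10 ≥ 8; Column: 9 ≥ 0). Row gets 10.
(s3, C) is a pure NE (Row: 9 ≥ 5; Column: 13 ≥ 8). Row gets 9.
Every other cell has a profitable deviation for at least one player. Highest of {10, 9} is 10.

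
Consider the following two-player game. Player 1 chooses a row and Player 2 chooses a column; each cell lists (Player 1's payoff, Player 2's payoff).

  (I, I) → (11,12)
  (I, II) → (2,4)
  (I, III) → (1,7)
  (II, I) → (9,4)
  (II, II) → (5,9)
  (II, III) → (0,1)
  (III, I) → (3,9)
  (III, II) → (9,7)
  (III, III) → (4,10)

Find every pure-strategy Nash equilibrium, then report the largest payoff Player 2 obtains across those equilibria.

12

Both I is a pure NE (Player 1: 11 ≥ 9; Player 2: 12 ≥ 7). Player 2 gets 12.
Both III is a pure NE (Player 1: 4 ≥ 1; Player 2: 10 ≥ 9). Player 2 gets 10.
Every other cell has a profitable deviation for at least one player. Highest of {12, 10} is 12.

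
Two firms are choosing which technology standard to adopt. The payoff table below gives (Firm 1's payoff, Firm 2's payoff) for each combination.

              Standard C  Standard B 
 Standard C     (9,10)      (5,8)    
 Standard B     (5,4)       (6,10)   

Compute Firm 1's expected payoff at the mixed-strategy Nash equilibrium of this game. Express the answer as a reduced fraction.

29/5

Firm 2 mixes with probability q on Standard C, chosen so Firm 1 is indifferent: 9q + 5(1−q) = 5q + 6(1−q) gives q = 1/5.
Firm 1's expected payoff (from either row, since indifferent) is 9·1/5 + 5·4/5 = 29/5.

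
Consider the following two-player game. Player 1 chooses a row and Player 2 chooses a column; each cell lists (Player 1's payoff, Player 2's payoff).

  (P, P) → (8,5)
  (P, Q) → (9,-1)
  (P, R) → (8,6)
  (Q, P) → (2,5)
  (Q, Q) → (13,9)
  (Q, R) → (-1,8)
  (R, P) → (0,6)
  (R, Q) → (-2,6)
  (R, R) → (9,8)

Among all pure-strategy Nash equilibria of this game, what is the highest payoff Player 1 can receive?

Both Q is a pure NE (Player 1: 13 ≥ 9; Player 2: 9 ≥ 8). Player 1 gets 13.
Both R is a pure NE (Player 1: 9 ≥ 8; Player 2: 8 ≥ 6). Player 1 gets 9.
Every other cell has a profitable deviation for at least one player. Highest of {13, 9} is 13.

13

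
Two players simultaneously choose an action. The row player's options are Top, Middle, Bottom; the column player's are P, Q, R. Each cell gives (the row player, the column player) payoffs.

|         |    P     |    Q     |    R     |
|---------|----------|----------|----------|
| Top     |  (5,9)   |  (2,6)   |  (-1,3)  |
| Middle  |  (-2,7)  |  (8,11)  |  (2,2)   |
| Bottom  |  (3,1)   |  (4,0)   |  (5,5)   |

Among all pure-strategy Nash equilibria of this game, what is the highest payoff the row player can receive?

8

(Top, P) is a pure NE (the row player: 5 ≥ 3; the column player: 9 ≥ 6). The row player gets 5.
(Middle, Q) is a pure NE (the row player: 8 ≥ 4; the column player: 11 ≥ 7). The row player gets 8.
(Bottom, R) is a pure NE (the row player: 5 ≥ 2; the column player: 5 ≥ 1). The row player gets 5.
Every other cell has a profitable deviation for at least one player. Highest of {5, 8, 5} is 8.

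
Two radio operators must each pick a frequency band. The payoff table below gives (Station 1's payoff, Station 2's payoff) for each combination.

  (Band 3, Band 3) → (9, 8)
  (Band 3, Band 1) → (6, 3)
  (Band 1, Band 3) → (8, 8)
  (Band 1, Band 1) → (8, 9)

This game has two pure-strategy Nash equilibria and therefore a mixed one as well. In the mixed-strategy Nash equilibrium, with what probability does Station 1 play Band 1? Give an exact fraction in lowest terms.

Station 1's mix p on Band 3 must make Station 2 indifferent between Band 3 and Band 1.
Station 2's payoff from Band 3: 8p + 8(1−p). From Band 1: 3p + 9(1−p).
Set equal: 5p = 1(1−p) → p = 1/6.
Probability on Band 1 is 1 − 1/6 = 5/6.

5/6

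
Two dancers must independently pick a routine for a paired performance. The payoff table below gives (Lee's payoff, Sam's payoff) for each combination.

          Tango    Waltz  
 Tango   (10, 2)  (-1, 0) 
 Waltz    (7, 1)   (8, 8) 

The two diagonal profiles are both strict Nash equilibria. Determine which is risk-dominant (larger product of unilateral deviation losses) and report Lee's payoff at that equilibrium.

At both Tango: Lee loses 10 − 7 = 3 by deviating; Sam loses 2 − 0 = 2. Product = 3·2 = 6.
At both Waltz: Lee loses 8 − (-1) = 9 by deviating; Sam loses 8 − 1 = 7. Product = 9·7 = 63.
63 > 6, so both Waltz is risk-dominant. Lee's payoff there is 8.

8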